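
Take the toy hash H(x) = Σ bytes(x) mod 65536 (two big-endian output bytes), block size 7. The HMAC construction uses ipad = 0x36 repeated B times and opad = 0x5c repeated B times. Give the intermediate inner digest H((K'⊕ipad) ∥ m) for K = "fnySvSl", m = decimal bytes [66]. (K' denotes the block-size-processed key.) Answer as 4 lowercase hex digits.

Key "fnySvSl" = 66 6e 79 53 76 53 6c is exactly B = 7 bytes: K' = 66 6e 79 53 76 53 6c.
K' ⊕ ipad = 50 58 4f 65 40 65 5a.
Inner input = 50 58 4f 65 40 65 5a ∥ 42.
Inner hash: sum = 80+88+79+101+64+101+90+66 = 669 → 02 9d.

029d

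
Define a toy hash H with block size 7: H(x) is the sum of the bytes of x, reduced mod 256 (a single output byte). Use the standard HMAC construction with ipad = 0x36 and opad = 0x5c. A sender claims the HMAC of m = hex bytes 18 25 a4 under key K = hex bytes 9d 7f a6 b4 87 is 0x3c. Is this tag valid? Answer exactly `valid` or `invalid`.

invalid

Key hex bytes 9d 7f a6 b4 87 is 5 bytes ≤ B = 7; zero-pad to 7 bytes: K' = 9d 7f a6 b4 87 00 00.
K' ⊕ ipad = ab 49 90 82 b1 36 36; K' ⊕ opad = c1 23 fa e8 db 5c 5c.
Inner hash: sum = 171+73+144+130+177+54+54+24+37+164 = 1028; mod 256 = 4 → 04.
Outer hash (recomputed tag): sum = 193+35+250+232+219+92+92+4 = 1117; mod 256 = 93 → 5d.
Recomputed tag = 5d; claimed = 3c → mismatch.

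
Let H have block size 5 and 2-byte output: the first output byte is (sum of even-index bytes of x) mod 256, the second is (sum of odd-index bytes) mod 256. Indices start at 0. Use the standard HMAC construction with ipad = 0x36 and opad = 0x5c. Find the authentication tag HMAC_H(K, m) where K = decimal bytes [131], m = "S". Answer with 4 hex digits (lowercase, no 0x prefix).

Key decimal bytes [131] = 83 is 1 byte ≤ B = 5; zero-pad to 5 bytes: K' = 83 00 00 00 00.
K' ⊕ ipad = b5 36 36 36 36.  K' ⊕ opad = df 5c 5c 5c 5c.
Inner input = (K'⊕ipad) ∥ m = b5 36 36 36 36 ∥ 53.
Inner hash: even-index sum = 289 mod 256 = 33; odd-index sum = 191 mod 256 = 191 → 21 bf.
Outer input = (K'⊕opad) ∥ inner = df 5c 5c 5c 5c ∥ 21 bf.
Outer hash (tag): even-index sum = 598 mod 256 = 86; odd-index sum = 217 mod 256 = 217 → 56 d9.

56d9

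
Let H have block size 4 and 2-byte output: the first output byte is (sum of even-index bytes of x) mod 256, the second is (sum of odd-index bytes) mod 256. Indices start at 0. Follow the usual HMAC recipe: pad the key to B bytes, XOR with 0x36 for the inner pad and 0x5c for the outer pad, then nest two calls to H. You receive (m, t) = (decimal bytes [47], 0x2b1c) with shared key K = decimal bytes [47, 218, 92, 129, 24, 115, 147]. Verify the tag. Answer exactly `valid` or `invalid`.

valid

Key decimal bytes [47, 218, 92, 129, 24, 115, 147] = 2f da 5c 81 18 73 93 is 7 bytes > B = 4, so hash it first: H(key) = 36 ce, then zero-pad to 4 bytes: K' = 36 ce 00 00.
K' ⊕ ipad = 00 f8 36 36; K' ⊕ opad = 6a 92 5c 5c.
Inner hash: even-index sum = 101 mod 256 = 101; odd-index sum = 302 mod 256 = 46 → 65 2e.
Outer hash (recomputed tag): even-index sum = 299 mod 256 = 43; odd-index sum = 284 mod 256 = 28 → 2b 1c.
Recomputed tag = 2b1c; claimed = 2b1c → match.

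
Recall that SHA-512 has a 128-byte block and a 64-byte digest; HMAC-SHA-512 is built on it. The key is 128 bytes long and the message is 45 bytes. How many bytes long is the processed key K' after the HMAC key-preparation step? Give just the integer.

128

Key is 128 ≤ 128 bytes, zero-padded: |K'| = 128.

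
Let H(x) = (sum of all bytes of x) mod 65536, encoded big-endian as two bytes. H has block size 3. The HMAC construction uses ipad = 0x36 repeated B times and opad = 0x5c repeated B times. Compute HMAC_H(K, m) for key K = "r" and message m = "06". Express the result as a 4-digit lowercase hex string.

00fd

Key "r" = 72 is 1 byte ≤ B = 3; zero-pad to 3 bytes: K' = 72 00 00.
K' ⊕ ipad = 44 36 36.  K' ⊕ opad = 2e 5c 5c.
Inner input = (K'⊕ipad) ∥ m = 44 36 36 ∥ 30 36.
Inner hash: sum = 68+54+54+48+54 = 278 → 01 16.
Outer input = (K'⊕opad) ∥ inner = 2e 5c 5c ∥ 01 16.
Outer hash (tag): sum = 46+92+92+1+22 = 253 → 00 fd.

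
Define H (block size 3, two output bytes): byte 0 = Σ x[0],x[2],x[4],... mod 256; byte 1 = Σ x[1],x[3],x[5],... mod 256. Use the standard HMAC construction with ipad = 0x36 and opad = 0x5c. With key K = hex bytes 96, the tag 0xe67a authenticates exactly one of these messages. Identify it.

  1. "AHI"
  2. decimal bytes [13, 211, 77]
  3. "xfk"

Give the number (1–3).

Key hex bytes 96 is 1 byte ≤ B = 3; zero-pad to 3 bytes: K' = 96 00 00.
K' ⊕ ipad = a0 36 36; K' ⊕ opad = ca 5c 5c.
m1: inner = H(a0 36 36 41 48 49) = 1e c0; tag = H(ca 5c 5c 1e c0) = e67a ← matches
m2: inner = H(a0 36 36 0d d3 4d) = a9 90; tag = H(ca 5c 5c a9 90) = b605
m3: inner = H(a0 36 36 78 66 6b) = 3c 19; tag = H(ca 5c 5c 3c 19) = 3f98

1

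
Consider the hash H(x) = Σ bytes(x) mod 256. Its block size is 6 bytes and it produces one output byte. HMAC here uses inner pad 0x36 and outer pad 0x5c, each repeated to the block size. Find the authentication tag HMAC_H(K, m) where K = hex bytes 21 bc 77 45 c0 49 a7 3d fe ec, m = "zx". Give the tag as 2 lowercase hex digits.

3e

Key hex bytes 21 bc 77 45 c0 49 a7 3d fe ec is 10 bytes > B = 6, so hash it first: H(key) = 70, then zero-pad to 6 bytes: K' = 70 00 00 00 00 00.
K' ⊕ ipad = 46 36 36 36 36 36.  K' ⊕ opad = 2c 5c 5c 5c 5c 5c.
Inner input = (K'⊕ipad) ∥ m = 46 36 36 36 36 36 ∥ 7a 78.
Inner hash: sum = 70+54+54+54+54+54+122+120 = 582; mod 256 = 70 → 46.
Outer input = (K'⊕opad) ∥ inner = 2c 5c 5c 5c 5c 5c ∥ 46.
Outer hash (tag): sum = 44+92+92+92+92+92+70 = 574; mod 256 = 62 → 3e.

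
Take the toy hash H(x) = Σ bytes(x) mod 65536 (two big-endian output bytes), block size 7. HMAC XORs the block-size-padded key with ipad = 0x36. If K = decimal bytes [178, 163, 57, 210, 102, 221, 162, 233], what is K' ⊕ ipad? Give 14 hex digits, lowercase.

33183636363636

Key decimal bytes [178, 163, 57, 210, 102, 221, 162, 233] = b2 a3 39 d2 66 dd a2 e9 is 8 bytes > B = 7, so hash it first: H(key) = 05 2e, then zero-pad to 7 bytes: K' = 05 2e 00 00 00 00 00.
XOR each byte with 0x36: 05⊕36=33, 2e⊕36=18, 00⊕36=36, 00⊕36=36, 00⊕36=36, 00⊕36=36, 00⊕36=36.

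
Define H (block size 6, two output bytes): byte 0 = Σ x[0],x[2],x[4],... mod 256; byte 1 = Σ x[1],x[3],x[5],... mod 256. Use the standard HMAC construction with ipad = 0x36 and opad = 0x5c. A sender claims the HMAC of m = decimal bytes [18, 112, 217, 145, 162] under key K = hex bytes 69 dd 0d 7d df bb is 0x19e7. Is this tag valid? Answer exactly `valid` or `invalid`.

invalid

Key hex bytes 69 dd 0d 7d df bb is exactly B = 6 bytes: K' = 69 dd 0d 7d df bb.
K' ⊕ ipad = 5f eb 3b 4b e9 8d; K' ⊕ opad = 35 81 51 21 83 e7.
Inner hash: even-index sum = 784 mod 256 = 16; odd-index sum = 708 mod 256 = 196 → 10 c4.
Outer hash (recomputed tag): even-index sum = 281 mod 256 = 25; odd-index sum = 589 mod 256 = 77 → 19 4d.
Recomputed tag = 194d; claimed = 19e7 → mismatch.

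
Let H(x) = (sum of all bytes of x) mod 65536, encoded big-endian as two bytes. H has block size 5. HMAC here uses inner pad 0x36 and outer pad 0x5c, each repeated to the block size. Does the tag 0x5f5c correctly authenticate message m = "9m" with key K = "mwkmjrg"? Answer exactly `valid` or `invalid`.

invalid

Key "mwkmjrg" = 6d 77 6b 6d 6a 72 67 is 7 bytes > B = 5, so hash it first: H(key) = 02 ff, then zero-pad to 5 bytes: K' = 02 ff 00 00 00.
K' ⊕ ipad = 34 c9 36 36 36; K' ⊕ opad = 5e a3 5c 5c 5c.
Inner hash: sum = 52+201+54+54+54+57+109 = 581 → 02 45.
Outer hash (recomputed tag): sum = 94+163+92+92+92+2+69 = 604 → 02 5c.
Recomputed tag = 025c; claimed = 5f5c → mismatch.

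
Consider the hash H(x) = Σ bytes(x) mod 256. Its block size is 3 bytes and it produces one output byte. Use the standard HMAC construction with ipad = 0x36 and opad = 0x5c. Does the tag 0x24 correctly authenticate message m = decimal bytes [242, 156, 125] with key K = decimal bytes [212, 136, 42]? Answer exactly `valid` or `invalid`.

Key decimal bytes [212, 136, 42] = d4 88 2a is exactly B = 3 bytes: K' = d4 88 2a.
K' ⊕ ipad = e2 be 1c; K' ⊕ opad = 88 d4 76.
Inner hash: sum = 226+190+28+242+156+125 = 967; mod 256 = 199 → c7.
Outer hash (recomputed tag): sum = 136+212+118+199 = 665; mod 256 = 153 → 99.
Recomputed tag = 99; claimed = 24 → mismatch.

invalid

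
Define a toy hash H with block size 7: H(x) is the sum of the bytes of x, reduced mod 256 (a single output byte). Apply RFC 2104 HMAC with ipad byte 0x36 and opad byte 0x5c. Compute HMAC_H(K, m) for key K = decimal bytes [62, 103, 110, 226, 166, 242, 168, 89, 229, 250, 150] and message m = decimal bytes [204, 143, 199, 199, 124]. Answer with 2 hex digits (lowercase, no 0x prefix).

Key decimal bytes [62, 103, 110, 226, 166, 242, 168, 89, 229, 250, 150] = 3e 67 6e e2 a6 f2 a8 59 e5 fa 96 is 11 bytes > B = 7, so hash it first: H(key) = 03, then zero-pad to 7 bytes: K' = 03 00 00 00 00 00 00.
K' ⊕ ipad = 35 36 36 36 36 36 36.  K' ⊕ opad = 5f 5c 5c 5c 5c 5c 5c.
Inner input = (K'⊕ipad) ∥ m = 35 36 36 36 36 36 36 ∥ cc 8f c7 c7 7c.
Inner hash: sum = 53+54+54+54+54+54+54+204+143+199+199+124 = 1246; mod 256 = 222 → de.
Outer input = (K'⊕opad) ∥ inner = 5f 5c 5c 5c 5c 5c 5c ∥ de.
Outer hash (tag): sum = 95+92+92+92+92+92+92+222 = 869; mod 256 = 101 → 65.

65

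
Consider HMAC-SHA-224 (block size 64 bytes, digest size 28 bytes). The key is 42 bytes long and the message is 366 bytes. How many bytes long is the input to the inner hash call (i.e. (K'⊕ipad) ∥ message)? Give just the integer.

Key is 42 ≤ 64 bytes, zero-padded: |K'| = 64.
Inner input = (K'⊕ipad) ∥ m → 64 + 366 = 430 bytes.

430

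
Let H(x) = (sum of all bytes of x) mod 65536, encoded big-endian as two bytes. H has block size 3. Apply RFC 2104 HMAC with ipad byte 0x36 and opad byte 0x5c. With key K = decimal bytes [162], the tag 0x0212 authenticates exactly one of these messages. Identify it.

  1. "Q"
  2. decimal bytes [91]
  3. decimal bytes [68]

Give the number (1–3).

Key decimal bytes [162] = a2 is 1 byte ≤ B = 3; zero-pad to 3 bytes: K' = a2 00 00.
K' ⊕ ipad = 94 36 36; K' ⊕ opad = fe 5c 5c.
m1: inner = H(94 36 36 51) = 01 51; tag = H(fe 5c 5c 01 51) = 0208
m2: inner = H(94 36 36 5b) = 01 5b; tag = H(fe 5c 5c 01 5b) = 0212 ← matches
m3: inner = H(94 36 36 44) = 01 44; tag = H(fe 5c 5c 01 44) = 01fb

2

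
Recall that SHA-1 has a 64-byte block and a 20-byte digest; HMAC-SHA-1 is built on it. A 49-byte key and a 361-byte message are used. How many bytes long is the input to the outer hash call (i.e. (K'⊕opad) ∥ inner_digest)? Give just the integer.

84

Key is 49 ≤ 64 bytes, zero-padded: |K'| = 64.
Outer input = (K'⊕opad) ∥ H(inner) → 64 + 20 = 84 bytes.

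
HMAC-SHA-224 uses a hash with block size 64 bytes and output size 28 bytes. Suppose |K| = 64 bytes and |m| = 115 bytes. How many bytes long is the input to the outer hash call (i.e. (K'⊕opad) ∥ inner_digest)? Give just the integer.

92

Key is 64 ≤ 64 bytes, zero-padded: |K'| = 64.
Outer input = (K'⊕opad) ∥ H(inner) → 64 + 28 = 92 bytes.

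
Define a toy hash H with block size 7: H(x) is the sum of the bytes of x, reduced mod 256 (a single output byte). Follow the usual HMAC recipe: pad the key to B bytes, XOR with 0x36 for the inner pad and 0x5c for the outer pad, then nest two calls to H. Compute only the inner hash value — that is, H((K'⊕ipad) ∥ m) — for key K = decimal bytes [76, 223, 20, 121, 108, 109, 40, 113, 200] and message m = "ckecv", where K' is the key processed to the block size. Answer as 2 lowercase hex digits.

Key decimal bytes [76, 223, 20, 121, 108, 109, 40, 113, 200] = 4c df 14 79 6c 6d 28 71 c8 is 9 bytes > B = 7, so hash it first: H(key) = f2, then zero-pad to 7 bytes: K' = f2 00 00 00 00 00 00.
K' ⊕ ipad = c4 36 36 36 36 36 36.
Inner input = c4 36 36 36 36 36 36 ∥ 63 6b 65 63 76.
Inner hash: sum = 196+54+54+54+54+54+54+99+107+101+99+118 = 1044; mod 256 = 20 → 14.

14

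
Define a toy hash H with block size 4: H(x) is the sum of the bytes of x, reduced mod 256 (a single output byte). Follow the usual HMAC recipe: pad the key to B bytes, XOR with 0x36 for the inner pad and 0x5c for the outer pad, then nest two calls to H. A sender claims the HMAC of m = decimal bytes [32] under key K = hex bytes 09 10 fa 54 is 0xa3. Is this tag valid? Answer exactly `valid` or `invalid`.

invalid

Key hex bytes 09 10 fa 54 is exactly B = 4 bytes: K' = 09 10 fa 54.
K' ⊕ ipad = 3f 26 cc 62; K' ⊕ opad = 55 4c a6 08.
Inner hash: sum = 63+38+204+98+32 = 435; mod 256 = 179 → b3.
Outer hash (recomputed tag): sum = 85+76+166+8+179 = 514; mod 256 = 2 → 02.
Recomputed tag = 02; claimed = a3 → mismatch.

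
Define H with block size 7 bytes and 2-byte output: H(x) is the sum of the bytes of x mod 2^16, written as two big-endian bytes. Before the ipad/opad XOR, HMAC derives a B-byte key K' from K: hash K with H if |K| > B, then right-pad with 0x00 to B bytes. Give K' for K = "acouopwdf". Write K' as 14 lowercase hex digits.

|K| = 9 > B = 7, so first hash the key.
H(K): sum = 97+99+111+117+111+112+119+100+102 = 968 → 03 c8.
Zero-pad H(K) = 03 c8 to 7 bytes: K' = 03 c8 00 00 00 00 00.

03c80000000000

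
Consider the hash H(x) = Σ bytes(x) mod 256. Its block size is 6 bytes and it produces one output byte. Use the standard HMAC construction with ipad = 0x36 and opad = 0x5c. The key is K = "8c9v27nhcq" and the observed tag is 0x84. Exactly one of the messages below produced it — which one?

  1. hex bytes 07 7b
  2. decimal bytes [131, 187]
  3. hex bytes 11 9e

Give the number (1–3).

Key "8c9v27nhcq" = 38 63 39 76 32 37 6e 68 63 71 is 10 bytes > B = 6, so hash it first: H(key) = 5d, then zero-pad to 6 bytes: K' = 5d 00 00 00 00 00.
K' ⊕ ipad = 6b 36 36 36 36 36; K' ⊕ opad = 01 5c 5c 5c 5c 5c.
m1: inner = H(6b 36 36 36 36 36 07 7b) = fb; tag = H(01 5c 5c 5c 5c 5c fb) = c8
m2: inner = H(6b 36 36 36 36 36 83 bb) = b7; tag = H(01 5c 5c 5c 5c 5c b7) = 84 ← matches
m3: inner = H(6b 36 36 36 36 36 11 9e) = 28; tag = H(01 5c 5c 5c 5c 5c 28) = f5

2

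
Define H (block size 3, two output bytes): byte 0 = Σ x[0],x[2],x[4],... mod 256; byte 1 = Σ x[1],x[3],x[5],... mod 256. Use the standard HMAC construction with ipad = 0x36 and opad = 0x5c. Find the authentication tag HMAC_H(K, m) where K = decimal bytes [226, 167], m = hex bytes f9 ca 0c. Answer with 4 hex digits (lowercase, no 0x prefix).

Key decimal bytes [226, 167] = e2 a7 is 2 bytes ≤ B = 3; zero-pad to 3 bytes: K' = e2 a7 00.
K' ⊕ ipad = d4 91 36.  K' ⊕ opad = be fb 5c.
Inner input = (K'⊕ipad) ∥ m = d4 91 36 ∥ f9 ca 0c.
Inner hash: even-index sum = 468 mod 256 = 212; odd-index sum = 406 mod 256 = 150 → d4 96.
Outer input = (K'⊕opad) ∥ inner = be fb 5c ∥ d4 96.
Outer hash (tag): even-index sum = 432 mod 256 = 176; odd-index sum = 463 mod 256 = 207 → b0 cf.

b0cf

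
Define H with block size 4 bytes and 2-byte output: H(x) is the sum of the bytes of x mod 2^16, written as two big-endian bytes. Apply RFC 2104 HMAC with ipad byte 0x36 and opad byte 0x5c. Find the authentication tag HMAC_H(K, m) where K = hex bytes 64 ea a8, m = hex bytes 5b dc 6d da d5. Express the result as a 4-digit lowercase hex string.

Key hex bytes 64 ea a8 is 3 bytes ≤ B = 4; zero-pad to 4 bytes: K' = 64 ea a8 00.
K' ⊕ ipad = 52 dc 9e 36.  K' ⊕ opad = 38 b6 f4 5c.
Inner input = (K'⊕ipad) ∥ m = 52 dc 9e 36 ∥ 5b dc 6d da d5.
Inner hash: sum = 82+220+158+54+91+220+109+218+213 = 1365 → 05 55.
Outer input = (K'⊕opad) ∥ inner = 38 b6 f4 5c ∥ 05 55.
Outer hash (tag): sum = 56+182+244+92+5+85 = 664 → 02 98.

0298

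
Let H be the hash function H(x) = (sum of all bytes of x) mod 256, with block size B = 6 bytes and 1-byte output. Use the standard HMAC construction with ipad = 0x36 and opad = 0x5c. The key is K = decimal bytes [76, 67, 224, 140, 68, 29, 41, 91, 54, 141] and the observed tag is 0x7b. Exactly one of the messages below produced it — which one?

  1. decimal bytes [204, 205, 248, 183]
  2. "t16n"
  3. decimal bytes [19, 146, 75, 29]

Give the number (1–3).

3

Key decimal bytes [76, 67, 224, 140, 68, 29, 41, 91, 54, 141] = 4c 43 e0 8c 44 1d 29 5b 36 8d is 10 bytes > B = 6, so hash it first: H(key) = a3, then zero-pad to 6 bytes: K' = a3 00 00 00 00 00.
K' ⊕ ipad = 95 36 36 36 36 36; K' ⊕ opad = ff 5c 5c 5c 5c 5c.
m1: inner = H(95 36 36 36 36 36 cc cd f8 b7) = eb; tag = H(ff 5c 5c 5c 5c 5c eb) = b6
m2: inner = H(95 36 36 36 36 36 74 31 36 6e) = ec; tag = H(ff 5c 5c 5c 5c 5c ec) = b7
m3: inner = H(95 36 36 36 36 36 13 92 4b 1d) = b0; tag = H(ff 5c 5c 5c 5c 5c b0) = 7b ← matches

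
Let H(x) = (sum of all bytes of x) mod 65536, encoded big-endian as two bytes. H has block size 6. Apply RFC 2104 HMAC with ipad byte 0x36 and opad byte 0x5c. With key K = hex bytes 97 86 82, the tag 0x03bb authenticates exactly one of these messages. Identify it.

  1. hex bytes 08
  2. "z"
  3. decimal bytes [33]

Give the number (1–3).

Key hex bytes 97 86 82 is 3 bytes ≤ B = 6; zero-pad to 6 bytes: K' = 97 86 82 00 00 00.
K' ⊕ ipad = a1 b0 b4 36 36 36; K' ⊕ opad = cb da de 5c 5c 5c.
m1: inner = H(a1 b0 b4 36 36 36 08) = 02 af; tag = H(cb da de 5c 5c 5c 02 af) = 0448
m2: inner = H(a1 b0 b4 36 36 36 7a) = 03 21; tag = H(cb da de 5c 5c 5c 03 21) = 03bb ← matches
m3: inner = H(a1 b0 b4 36 36 36 21) = 02 c8; tag = H(cb da de 5c 5c 5c 02 c8) = 0461

2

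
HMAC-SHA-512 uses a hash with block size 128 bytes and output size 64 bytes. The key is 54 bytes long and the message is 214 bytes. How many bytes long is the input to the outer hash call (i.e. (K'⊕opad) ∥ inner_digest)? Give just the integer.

192

Key is 54 ≤ 128 bytes, zero-padded: |K'| = 128.
Outer input = (K'⊕opad) ∥ H(inner) → 128 + 64 = 192 bytes.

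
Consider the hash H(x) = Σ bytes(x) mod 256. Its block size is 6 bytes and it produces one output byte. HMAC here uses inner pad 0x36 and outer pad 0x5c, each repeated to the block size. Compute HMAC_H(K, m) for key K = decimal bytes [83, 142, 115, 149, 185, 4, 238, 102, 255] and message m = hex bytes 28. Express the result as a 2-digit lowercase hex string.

Key decimal bytes [83, 142, 115, 149, 185, 4, 238, 102, 255] = 53 8e 73 95 b9 04 ee 66 ff is 9 bytes > B = 6, so hash it first: H(key) = f9, then zero-pad to 6 bytes: K' = f9 00 00 00 00 00.
K' ⊕ ipad = cf 36 36 36 36 36.  K' ⊕ opad = a5 5c 5c 5c 5c 5c.
Inner input = (K'⊕ipad) ∥ m = cf 36 36 36 36 36 ∥ 28.
Inner hash: sum = 207+54+54+54+54+54+40 = 517; mod 256 = 5 → 05.
Outer input = (K'⊕opad) ∥ inner = a5 5c 5c 5c 5c 5c ∥ 05.
Outer hash (tag): sum = 165+92+92+92+92+92+5 = 630; mod 256 = 118 → 76.

76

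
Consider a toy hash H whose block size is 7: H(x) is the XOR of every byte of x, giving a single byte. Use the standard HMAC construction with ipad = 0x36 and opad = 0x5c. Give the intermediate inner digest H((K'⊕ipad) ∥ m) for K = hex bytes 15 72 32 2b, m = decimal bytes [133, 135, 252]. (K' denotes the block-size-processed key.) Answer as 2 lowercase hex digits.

Key hex bytes 15 72 32 2b is 4 bytes ≤ B = 7; zero-pad to 7 bytes: K' = 15 72 32 2b 00 00 00.
K' ⊕ ipad = 23 44 04 1d 36 36 36.
Inner input = 23 44 04 1d 36 36 36 ∥ 85 87 fc.
Inner hash: XOR 23⊕44⊕04⊕1d⊕36⊕36⊕36⊕85⊕87⊕fc = b6.

b6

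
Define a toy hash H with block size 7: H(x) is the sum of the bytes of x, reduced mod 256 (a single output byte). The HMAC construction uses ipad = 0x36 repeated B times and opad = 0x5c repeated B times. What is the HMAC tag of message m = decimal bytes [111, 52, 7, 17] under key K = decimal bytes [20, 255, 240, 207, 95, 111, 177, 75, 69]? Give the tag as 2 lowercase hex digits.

bb

Key decimal bytes [20, 255, 240, 207, 95, 111, 177, 75, 69] = 14 ff f0 cf 5f 6f b1 4b 45 is 9 bytes > B = 7, so hash it first: H(key) = e1, then zero-pad to 7 bytes: K' = e1 00 00 00 00 00 00.
K' ⊕ ipad = d7 36 36 36 36 36 36.  K' ⊕ opad = bd 5c 5c 5c 5c 5c 5c.
Inner input = (K'⊕ipad) ∥ m = d7 36 36 36 36 36 36 ∥ 6f 34 07 11.
Inner hash: sum = 215+54+54+54+54+54+54+111+52+7+17 = 726; mod 256 = 214 → d6.
Outer input = (K'⊕opad) ∥ inner = bd 5c 5c 5c 5c 5c 5c ∥ d6.
Outer hash (tag): sum = 189+92+92+92+92+92+92+214 = 955; mod 256 = 187 → bb.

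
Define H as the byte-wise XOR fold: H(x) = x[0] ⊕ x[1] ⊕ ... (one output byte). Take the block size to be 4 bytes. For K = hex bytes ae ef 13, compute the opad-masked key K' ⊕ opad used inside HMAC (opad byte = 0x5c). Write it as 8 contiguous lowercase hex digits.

Key hex bytes ae ef 13 is 3 bytes ≤ B = 4; zero-pad to 4 bytes: K' = ae ef 13 00.
XOR each byte with 0x5c: ae⊕5c=f2, ef⊕5c=b3, 13⊕5c=4f, 00⊕5c=5c.

f2b34f5c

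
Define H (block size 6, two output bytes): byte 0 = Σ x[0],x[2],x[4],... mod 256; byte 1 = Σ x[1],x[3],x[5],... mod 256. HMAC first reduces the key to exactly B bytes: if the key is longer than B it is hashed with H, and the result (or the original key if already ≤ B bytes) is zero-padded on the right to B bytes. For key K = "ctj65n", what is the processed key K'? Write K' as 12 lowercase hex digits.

Key "ctj65n" = 63 74 6a 36 35 6e is exactly B = 6 bytes: K' = 63 74 6a 36 35 6e.

63746a36356e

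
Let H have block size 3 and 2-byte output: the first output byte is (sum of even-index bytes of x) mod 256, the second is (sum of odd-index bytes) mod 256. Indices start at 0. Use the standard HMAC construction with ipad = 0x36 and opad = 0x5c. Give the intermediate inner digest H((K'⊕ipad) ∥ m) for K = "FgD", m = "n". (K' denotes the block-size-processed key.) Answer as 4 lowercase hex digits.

Key "FgD" = 46 67 44 is exactly B = 3 bytes: K' = 46 67 44.
K' ⊕ ipad = 70 51 72.
Inner input = 70 51 72 ∥ 6e.
Inner hash: even-index sum = 226 mod 256 = 226; odd-index sum = 191 mod 256 = 191 → e2 bf.

e2bf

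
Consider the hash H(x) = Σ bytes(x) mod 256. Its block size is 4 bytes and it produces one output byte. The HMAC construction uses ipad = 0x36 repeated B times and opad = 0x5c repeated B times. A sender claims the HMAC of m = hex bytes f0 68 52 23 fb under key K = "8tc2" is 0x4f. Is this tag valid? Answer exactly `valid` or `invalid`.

invalid

Key "8tc2" = 38 74 63 32 is exactly B = 4 bytes: K' = 38 74 63 32.
K' ⊕ ipad = 0e 42 55 04; K' ⊕ opad = 64 28 3f 6e.
Inner hash: sum = 14+66+85+4+240+104+82+35+251 = 881; mod 256 = 113 → 71.
Outer hash (recomputed tag): sum = 100+40+63+110+113 = 426; mod 256 = 170 → aa.
Recomputed tag = aa; claimed = 4f → mismatch.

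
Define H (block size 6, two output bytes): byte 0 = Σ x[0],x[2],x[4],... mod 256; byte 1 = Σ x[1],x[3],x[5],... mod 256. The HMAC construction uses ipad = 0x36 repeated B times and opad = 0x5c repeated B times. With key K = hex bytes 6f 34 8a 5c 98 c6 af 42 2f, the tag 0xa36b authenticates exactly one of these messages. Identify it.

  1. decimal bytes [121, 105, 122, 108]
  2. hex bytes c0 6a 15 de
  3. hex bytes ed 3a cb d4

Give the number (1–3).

Key hex bytes 6f 34 8a 5c 98 c6 af 42 2f is 9 bytes > B = 6, so hash it first: H(key) = 6f 98, then zero-pad to 6 bytes: K' = 6f 98 00 00 00 00.
K' ⊕ ipad = 59 ae 36 36 36 36; K' ⊕ opad = 33 c4 5c 5c 5c 5c.
m1: inner = H(59 ae 36 36 36 36 79 69 7a 6c) = b8 ef; tag = H(33 c4 5c 5c 5c 5c b8 ef) = a36b ← matches
m2: inner = H(59 ae 36 36 36 36 c0 6a 15 de) = 9a 62; tag = H(33 c4 5c 5c 5c 5c 9a 62) = 85de
m3: inner = H(59 ae 36 36 36 36 ed 3a cb d4) = 7d 28; tag = H(33 c4 5c 5c 5c 5c 7d 28) = 68a4

1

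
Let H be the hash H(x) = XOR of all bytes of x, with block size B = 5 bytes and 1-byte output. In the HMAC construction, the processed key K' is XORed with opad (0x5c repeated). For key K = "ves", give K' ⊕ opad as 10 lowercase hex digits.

2a392f5c5c

Key "ves" = 76 65 73 is 3 bytes ≤ B = 5; zero-pad to 5 bytes: K' = 76 65 73 00 00.
XOR each byte with 0x5c: 76⊕5c=2a, 65⊕5c=39, 73⊕5c=2f, 00⊕5c=5c, 00⊕5c=5c.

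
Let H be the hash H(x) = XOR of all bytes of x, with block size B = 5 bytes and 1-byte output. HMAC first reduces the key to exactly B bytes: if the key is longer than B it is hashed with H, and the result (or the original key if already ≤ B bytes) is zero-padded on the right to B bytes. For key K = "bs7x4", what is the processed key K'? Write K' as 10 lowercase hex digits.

Key "bs7x4" = 62 73 37 78 34 is exactly B = 5 bytes: K' = 62 73 37 78 34.

6273377834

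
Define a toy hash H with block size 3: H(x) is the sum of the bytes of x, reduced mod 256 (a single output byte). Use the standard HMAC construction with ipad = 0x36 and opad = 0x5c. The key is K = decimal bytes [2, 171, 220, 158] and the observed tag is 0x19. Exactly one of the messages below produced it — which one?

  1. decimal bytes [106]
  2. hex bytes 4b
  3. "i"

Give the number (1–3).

Key decimal bytes [2, 171, 220, 158] = 02 ab dc 9e is 4 bytes > B = 3, so hash it first: H(key) = 27, then zero-pad to 3 bytes: K' = 27 00 00.
K' ⊕ ipad = 11 36 36; K' ⊕ opad = 7b 5c 5c.
m1: inner = H(11 36 36 6a) = e7; tag = H(7b 5c 5c e7) = 1a
m2: inner = H(11 36 36 4b) = c8; tag = H(7b 5c 5c c8) = fb
m3: inner = H(11 36 36 69) = e6; tag = H(7b 5c 5c e6) = 19 ← matches

3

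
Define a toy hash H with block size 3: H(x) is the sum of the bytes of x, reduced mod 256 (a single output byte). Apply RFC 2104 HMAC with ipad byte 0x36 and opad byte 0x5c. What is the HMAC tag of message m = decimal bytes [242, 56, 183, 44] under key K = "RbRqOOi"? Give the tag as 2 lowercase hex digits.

9b

Key "RbRqOOi" = 52 62 52 71 4f 4f 69 is 7 bytes > B = 3, so hash it first: H(key) = 7e, then zero-pad to 3 bytes: K' = 7e 00 00.
K' ⊕ ipad = 48 36 36.  K' ⊕ opad = 22 5c 5c.
Inner input = (K'⊕ipad) ∥ m = 48 36 36 ∥ f2 38 b7 2c.
Inner hash: sum = 72+54+54+242+56+183+44 = 705; mod 256 = 193 → c1.
Outer input = (K'⊕opad) ∥ inner = 22 5c 5c ∥ c1.
Outer hash (tag): sum = 34+92+92+193 = 411; mod 256 = 155 → 9b.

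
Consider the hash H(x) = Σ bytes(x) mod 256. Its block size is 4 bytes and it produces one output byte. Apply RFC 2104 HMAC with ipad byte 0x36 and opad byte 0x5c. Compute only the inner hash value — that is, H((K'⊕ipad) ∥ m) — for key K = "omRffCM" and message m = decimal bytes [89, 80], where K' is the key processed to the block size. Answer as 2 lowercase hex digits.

07

Key "omRffCM" = 6f 6d 52 66 66 43 4d is 7 bytes > B = 4, so hash it first: H(key) = 8a, then zero-pad to 4 bytes: K' = 8a 00 00 00.
K' ⊕ ipad = bc 36 36 36.
Inner input = bc 36 36 36 ∥ 59 50.
Inner hash: sum = 188+54+54+54+89+80 = 519; mod 256 = 7 → 07.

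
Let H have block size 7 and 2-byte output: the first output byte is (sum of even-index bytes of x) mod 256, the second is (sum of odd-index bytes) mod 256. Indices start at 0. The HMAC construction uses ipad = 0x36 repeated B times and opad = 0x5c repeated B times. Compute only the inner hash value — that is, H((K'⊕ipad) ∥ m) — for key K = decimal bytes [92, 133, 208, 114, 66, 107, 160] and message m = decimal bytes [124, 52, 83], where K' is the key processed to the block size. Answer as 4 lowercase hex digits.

Key decimal bytes [92, 133, 208, 114, 66, 107, 160] = 5c 85 d0 72 42 6b a0 is exactly B = 7 bytes: K' = 5c 85 d0 72 42 6b a0.
K' ⊕ ipad = 6a b3 e6 44 74 5d 96.
Inner input = 6a b3 e6 44 74 5d 96 ∥ 7c 34 53.
Inner hash: even-index sum = 654 mod 256 = 142; odd-index sum = 547 mod 256 = 35 → 8e 23.

8e23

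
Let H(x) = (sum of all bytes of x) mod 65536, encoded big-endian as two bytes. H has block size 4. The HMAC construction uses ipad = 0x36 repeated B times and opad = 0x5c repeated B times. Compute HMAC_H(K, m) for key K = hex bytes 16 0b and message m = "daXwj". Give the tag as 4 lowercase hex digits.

Key hex bytes 16 0b is 2 bytes ≤ B = 4; zero-pad to 4 bytes: K' = 16 0b 00 00.
K' ⊕ ipad = 20 3d 36 36.  K' ⊕ opad = 4a 57 5c 5c.
Inner input = (K'⊕ipad) ∥ m = 20 3d 36 36 ∥ 64 61 58 77 6a.
Inner hash: sum = 32+61+54+54+100+97+88+119+106 = 711 → 02 c7.
Outer input = (K'⊕opad) ∥ inner = 4a 57 5c 5c ∥ 02 c7.
Outer hash (tag): sum = 74+87+92+92+2+199 = 546 → 02 22.

0222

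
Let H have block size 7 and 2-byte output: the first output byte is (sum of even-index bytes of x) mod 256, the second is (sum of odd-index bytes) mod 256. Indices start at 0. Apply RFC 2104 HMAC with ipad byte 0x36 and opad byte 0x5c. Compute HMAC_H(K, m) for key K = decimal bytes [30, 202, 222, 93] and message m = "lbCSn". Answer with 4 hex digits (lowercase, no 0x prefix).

Key decimal bytes [30, 202, 222, 93] = 1e ca de 5d is 4 bytes ≤ B = 7; zero-pad to 7 bytes: K' = 1e ca de 5d 00 00 00.
K' ⊕ ipad = 28 fc e8 6b 36 36 36.  K' ⊕ opad = 42 96 82 01 5c 5c 5c.
Inner input = (K'⊕ipad) ∥ m = 28 fc e8 6b 36 36 36 ∥ 6c 62 43 53 6e.
Inner hash: even-index sum = 561 mod 256 = 49; odd-index sum = 698 mod 256 = 186 → 31 ba.
Outer input = (K'⊕opad) ∥ inner = 42 96 82 01 5c 5c 5c ∥ 31 ba.
Outer hash (tag): even-index sum = 566 mod 256 = 54; odd-index sum = 292 mod 256 = 36 → 36 24.

3624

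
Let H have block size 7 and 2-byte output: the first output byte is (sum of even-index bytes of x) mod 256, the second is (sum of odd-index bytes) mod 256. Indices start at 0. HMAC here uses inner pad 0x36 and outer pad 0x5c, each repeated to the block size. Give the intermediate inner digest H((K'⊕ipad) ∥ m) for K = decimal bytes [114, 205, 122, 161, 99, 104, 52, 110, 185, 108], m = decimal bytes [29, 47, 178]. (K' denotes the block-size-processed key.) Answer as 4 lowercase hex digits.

dbc1

Key decimal bytes [114, 205, 122, 161, 99, 104, 52, 110, 185, 108] = 72 cd 7a a1 63 68 34 6e b9 6c is 10 bytes > B = 7, so hash it first: H(key) = 3c b0, then zero-pad to 7 bytes: K' = 3c b0 00 00 00 00 00.
K' ⊕ ipad = 0a 86 36 36 36 36 36.
Inner input = 0a 86 36 36 36 36 36 ∥ 1d 2f b2.
Inner hash: even-index sum = 219 mod 256 = 219; odd-index sum = 449 mod 256 = 193 → db c1.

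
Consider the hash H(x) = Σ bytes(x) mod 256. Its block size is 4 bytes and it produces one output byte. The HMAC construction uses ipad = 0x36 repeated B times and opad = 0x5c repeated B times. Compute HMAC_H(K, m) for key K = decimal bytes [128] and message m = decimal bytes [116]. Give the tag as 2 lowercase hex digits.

Key decimal bytes [128] = 80 is 1 byte ≤ B = 4; zero-pad to 4 bytes: K' = 80 00 00 00.
K' ⊕ ipad = b6 36 36 36.  K' ⊕ opad = dc 5c 5c 5c.
Inner input = (K'⊕ipad) ∥ m = b6 36 36 36 ∥ 74.
Inner hash: sum = 182+54+54+54+116 = 460; mod 256 = 204 → cc.
Outer input = (K'⊕opad) ∥ inner = dc 5c 5c 5c ∥ cc.
Outer hash (tag): sum = 220+92+92+92+204 = 700; mod 256 = 188 → bc.

bc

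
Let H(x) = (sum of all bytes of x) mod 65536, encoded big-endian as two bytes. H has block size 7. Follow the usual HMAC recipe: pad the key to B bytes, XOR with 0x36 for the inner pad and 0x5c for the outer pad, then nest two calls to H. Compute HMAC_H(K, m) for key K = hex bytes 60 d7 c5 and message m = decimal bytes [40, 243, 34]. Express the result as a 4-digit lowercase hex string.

Key hex bytes 60 d7 c5 is 3 bytes ≤ B = 7; zero-pad to 7 bytes: K' = 60 d7 c5 00 00 00 00.
K' ⊕ ipad = 56 e1 f3 36 36 36 36.  K' ⊕ opad = 3c 8b 99 5c 5c 5c 5c.
Inner input = (K'⊕ipad) ∥ m = 56 e1 f3 36 36 36 36 ∥ 28 f3 22.
Inner hash: sum = 86+225+243+54+54+54+54+40+243+34 = 1087 → 04 3f.
Outer input = (K'⊕opad) ∥ inner = 3c 8b 99 5c 5c 5c 5c ∥ 04 3f.
Outer hash (tag): sum = 60+139+153+92+92+92+92+4+63 = 787 → 03 13.

0313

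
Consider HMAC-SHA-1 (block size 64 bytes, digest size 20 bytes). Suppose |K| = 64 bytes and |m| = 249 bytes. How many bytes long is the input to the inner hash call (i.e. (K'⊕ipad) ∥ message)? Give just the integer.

313

Key is 64 ≤ 64 bytes, zero-padded: |K'| = 64.
Inner input = (K'⊕ipad) ∥ m → 64 + 249 = 313 bytes.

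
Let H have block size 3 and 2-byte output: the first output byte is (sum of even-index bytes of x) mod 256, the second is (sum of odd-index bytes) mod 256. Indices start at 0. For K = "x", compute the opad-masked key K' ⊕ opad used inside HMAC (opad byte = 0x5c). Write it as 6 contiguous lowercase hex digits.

Key "x" = 78 is 1 byte ≤ B = 3; zero-pad to 3 bytes: K' = 78 00 00.
XOR each byte with 0x5c: 78⊕5c=24, 00⊕5c=5c, 00⊕5c=5c.

245c5c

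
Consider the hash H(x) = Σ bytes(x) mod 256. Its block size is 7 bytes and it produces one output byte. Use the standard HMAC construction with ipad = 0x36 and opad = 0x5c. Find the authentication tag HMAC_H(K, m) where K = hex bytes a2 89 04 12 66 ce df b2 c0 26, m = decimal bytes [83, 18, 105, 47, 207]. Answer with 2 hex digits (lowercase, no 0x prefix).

Key hex bytes a2 89 04 12 66 ce df b2 c0 26 is 10 bytes > B = 7, so hash it first: H(key) = ec, then zero-pad to 7 bytes: K' = ec 00 00 00 00 00 00.
K' ⊕ ipad = da 36 36 36 36 36 36.  K' ⊕ opad = b0 5c 5c 5c 5c 5c 5c.
Inner input = (K'⊕ipad) ∥ m = da 36 36 36 36 36 36 ∥ 53 12 69 2f cf.
Inner hash: sum = 218+54+54+54+54+54+54+83+18+105+47+207 = 1002; mod 256 = 234 → ea.
Outer input = (K'⊕opad) ∥ inner = b0 5c 5c 5c 5c 5c 5c ∥ ea.
Outer hash (tag): sum = 176+92+92+92+92+92+92+234 = 962; mod 256 = 194 → c2.

c2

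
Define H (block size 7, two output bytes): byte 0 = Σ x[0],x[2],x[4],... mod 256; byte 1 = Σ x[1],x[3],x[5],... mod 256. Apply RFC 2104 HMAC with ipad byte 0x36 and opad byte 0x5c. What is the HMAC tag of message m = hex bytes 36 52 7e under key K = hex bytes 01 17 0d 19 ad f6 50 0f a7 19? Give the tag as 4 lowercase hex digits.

Key hex bytes 01 17 0d 19 ad f6 50 0f a7 19 is 10 bytes > B = 7, so hash it first: H(key) = b2 4e, then zero-pad to 7 bytes: K' = b2 4e 00 00 00 00 00.
K' ⊕ ipad = 84 78 36 36 36 36 36.  K' ⊕ opad = ee 12 5c 5c 5c 5c 5c.
Inner input = (K'⊕ipad) ∥ m = 84 78 36 36 36 36 36 ∥ 36 52 7e.
Inner hash: even-index sum = 376 mod 256 = 120; odd-index sum = 408 mod 256 = 152 → 78 98.
Outer input = (K'⊕opad) ∥ inner = ee 12 5c 5c 5c 5c 5c ∥ 78 98.
Outer hash (tag): even-index sum = 666 mod 256 = 154; odd-index sum = 322 mod 256 = 66 → 9a 42.

9a42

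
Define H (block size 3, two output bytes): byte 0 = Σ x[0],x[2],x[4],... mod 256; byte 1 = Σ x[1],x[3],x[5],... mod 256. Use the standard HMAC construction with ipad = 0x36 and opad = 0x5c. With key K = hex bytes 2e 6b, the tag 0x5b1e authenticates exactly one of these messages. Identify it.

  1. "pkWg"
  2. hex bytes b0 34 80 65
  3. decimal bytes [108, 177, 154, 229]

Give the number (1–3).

Key hex bytes 2e 6b is 2 bytes ≤ B = 3; zero-pad to 3 bytes: K' = 2e 6b 00.
K' ⊕ ipad = 18 5d 36; K' ⊕ opad = 72 37 5c.
m1: inner = H(18 5d 36 70 6b 57 67) = 20 24; tag = H(72 37 5c 20 24) = f257
m2: inner = H(18 5d 36 b0 34 80 65) = e7 8d; tag = H(72 37 5c e7 8d) = 5b1e ← matches
m3: inner = H(18 5d 36 6c b1 9a e5) = e4 63; tag = H(72 37 5c e4 63) = 311b

2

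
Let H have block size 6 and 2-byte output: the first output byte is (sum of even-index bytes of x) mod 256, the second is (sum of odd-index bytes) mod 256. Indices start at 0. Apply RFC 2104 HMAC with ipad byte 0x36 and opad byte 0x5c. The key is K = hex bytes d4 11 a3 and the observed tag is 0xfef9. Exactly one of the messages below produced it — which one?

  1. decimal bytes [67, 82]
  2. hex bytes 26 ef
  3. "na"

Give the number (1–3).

3

Key hex bytes d4 11 a3 is 3 bytes ≤ B = 6; zero-pad to 6 bytes: K' = d4 11 a3 00 00 00.
K' ⊕ ipad = e2 27 95 36 36 36; K' ⊕ opad = 88 4d ff 5c 5c 5c.
m1: inner = H(e2 27 95 36 36 36 43 52) = f0 e5; tag = H(88 4d ff 5c 5c 5c f0 e5) = d3ea
m2: inner = H(e2 27 95 36 36 36 26 ef) = d3 82; tag = H(88 4d ff 5c 5c 5c d3 82) = b687
m3: inner = H(e2 27 95 36 36 36 6e 61) = 1b f4; tag = H(88 4d ff 5c 5c 5c 1b f4) = fef9 ← matches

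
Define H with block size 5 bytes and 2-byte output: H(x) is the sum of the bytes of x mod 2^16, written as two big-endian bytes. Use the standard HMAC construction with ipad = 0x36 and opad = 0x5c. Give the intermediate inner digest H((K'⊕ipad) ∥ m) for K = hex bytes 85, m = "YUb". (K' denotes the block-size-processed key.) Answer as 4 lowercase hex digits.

Key hex bytes 85 is 1 byte ≤ B = 5; zero-pad to 5 bytes: K' = 85 00 00 00 00.
K' ⊕ ipad = b3 36 36 36 36.
Inner input = b3 36 36 36 36 ∥ 59 55 62.
Inner hash: sum = 179+54+54+54+54+89+85+98 = 667 → 02 9b.

029b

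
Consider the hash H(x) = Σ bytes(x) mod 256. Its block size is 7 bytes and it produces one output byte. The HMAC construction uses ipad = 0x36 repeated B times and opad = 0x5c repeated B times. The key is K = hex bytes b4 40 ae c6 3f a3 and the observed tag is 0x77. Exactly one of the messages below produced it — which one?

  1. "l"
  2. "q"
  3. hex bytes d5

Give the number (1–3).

3

Key hex bytes b4 40 ae c6 3f a3 is 6 bytes ≤ B = 7; zero-pad to 7 bytes: K' = b4 40 ae c6 3f a3 00.
K' ⊕ ipad = 82 76 98 f0 09 95 36; K' ⊕ opad = e8 1c f2 9a 63 ff 5c.
m1: inner = H(82 76 98 f0 09 95 36 6c) = c0; tag = H(e8 1c f2 9a 63 ff 5c c0) = 0e
m2: inner = H(82 76 98 f0 09 95 36 71) = c5; tag = H(e8 1c f2 9a 63 ff 5c c5) = 13
m3: inner = H(82 76 98 f0 09 95 36 d5) = 29; tag = H(e8 1c f2 9a 63 ff 5c 29) = 77 ← matches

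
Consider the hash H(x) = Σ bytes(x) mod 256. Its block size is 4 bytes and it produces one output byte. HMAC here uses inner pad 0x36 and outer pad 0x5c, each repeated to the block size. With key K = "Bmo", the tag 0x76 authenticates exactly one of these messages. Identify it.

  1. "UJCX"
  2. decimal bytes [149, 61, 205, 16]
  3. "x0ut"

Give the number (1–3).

1

Key "Bmo" = 42 6d 6f is 3 bytes ≤ B = 4; zero-pad to 4 bytes: K' = 42 6d 6f 00.
K' ⊕ ipad = 74 5b 59 36; K' ⊕ opad = 1e 31 33 5c.
m1: inner = H(74 5b 59 36 55 4a 43 58) = 98; tag = H(1e 31 33 5c 98) = 76 ← matches
m2: inner = H(74 5b 59 36 95 3d cd 10) = 0d; tag = H(1e 31 33 5c 0d) = eb
m3: inner = H(74 5b 59 36 78 30 75 74) = ef; tag = H(1e 31 33 5c ef) = cd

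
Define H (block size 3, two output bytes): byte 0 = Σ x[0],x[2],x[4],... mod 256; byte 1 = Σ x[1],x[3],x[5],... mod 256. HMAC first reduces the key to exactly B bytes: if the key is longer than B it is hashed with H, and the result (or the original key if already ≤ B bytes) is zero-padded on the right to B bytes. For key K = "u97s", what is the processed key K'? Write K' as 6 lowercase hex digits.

|K| = 4 > B = 3, so first hash the key.
H(K): even-index sum = 172 mod 256 = 172; odd-index sum = 172 mod 256 = 172 → ac ac.
Zero-pad H(K) = ac ac to 3 bytes: K' = ac ac 00.

acac00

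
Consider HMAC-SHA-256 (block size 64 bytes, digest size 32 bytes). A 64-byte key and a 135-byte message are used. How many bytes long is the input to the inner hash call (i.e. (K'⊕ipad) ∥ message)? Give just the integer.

199

Key is 64 ≤ 64 bytes, zero-padded: |K'| = 64.
Inner input = (K'⊕ipad) ∥ m → 64 + 135 = 199 bytes.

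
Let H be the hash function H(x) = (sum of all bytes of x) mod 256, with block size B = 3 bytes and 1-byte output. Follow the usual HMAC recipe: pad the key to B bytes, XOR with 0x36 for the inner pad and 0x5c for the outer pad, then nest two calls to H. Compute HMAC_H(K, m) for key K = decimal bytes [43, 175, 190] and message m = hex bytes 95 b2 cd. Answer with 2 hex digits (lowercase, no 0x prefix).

Key decimal bytes [43, 175, 190] = 2b af be is exactly B = 3 bytes: K' = 2b af be.
K' ⊕ ipad = 1d 99 88.  K' ⊕ opad = 77 f3 e2.
Inner input = (K'⊕ipad) ∥ m = 1d 99 88 ∥ 95 b2 cd.
Inner hash: sum = 29+153+136+149+178+205 = 850; mod 256 = 82 → 52.
Outer input = (K'⊕opad) ∥ inner = 77 f3 e2 ∥ 52.
Outer hash (tag): sum = 119+243+226+82 = 670; mod 256 = 158 → 9e.

9e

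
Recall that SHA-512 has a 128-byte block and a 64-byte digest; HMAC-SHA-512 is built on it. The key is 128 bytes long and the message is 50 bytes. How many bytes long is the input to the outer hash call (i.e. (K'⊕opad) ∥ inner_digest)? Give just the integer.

192

Key is 128 ≤ 128 bytes, zero-padded: |K'| = 128.
Outer input = (K'⊕opad) ∥ H(inner) → 128 + 64 = 192 bytes.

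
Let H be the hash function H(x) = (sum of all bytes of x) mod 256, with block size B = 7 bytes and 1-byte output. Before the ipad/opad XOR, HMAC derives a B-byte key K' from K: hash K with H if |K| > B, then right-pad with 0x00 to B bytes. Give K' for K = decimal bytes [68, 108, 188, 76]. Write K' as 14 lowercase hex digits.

Key decimal bytes [68, 108, 188, 76] = 44 6c bc 4c is 4 bytes ≤ B = 7; zero-pad to 7 bytes: K' = 44 6c bc 4c 00 00 00.

446cbc4c000000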